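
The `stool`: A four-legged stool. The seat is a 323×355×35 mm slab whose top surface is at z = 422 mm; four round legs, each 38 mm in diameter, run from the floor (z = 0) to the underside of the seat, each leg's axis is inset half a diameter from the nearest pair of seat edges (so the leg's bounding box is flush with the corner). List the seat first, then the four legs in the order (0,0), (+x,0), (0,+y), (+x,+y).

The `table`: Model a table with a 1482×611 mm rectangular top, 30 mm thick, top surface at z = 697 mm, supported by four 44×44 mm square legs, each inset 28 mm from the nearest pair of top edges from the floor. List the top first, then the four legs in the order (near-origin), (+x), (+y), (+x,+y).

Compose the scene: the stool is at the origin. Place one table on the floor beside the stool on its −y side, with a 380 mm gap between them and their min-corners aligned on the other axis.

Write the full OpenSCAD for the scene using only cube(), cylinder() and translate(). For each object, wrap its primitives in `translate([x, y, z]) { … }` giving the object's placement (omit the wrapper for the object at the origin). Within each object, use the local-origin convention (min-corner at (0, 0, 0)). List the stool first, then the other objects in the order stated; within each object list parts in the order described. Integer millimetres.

translate([0, 0, 387]) cube([323, 355, 35]);
translate([19, 19, 0]) cylinder(h = 387, r = 19);
translate([304, 19, 0]) cylinder(h = 387, r = 19);
translate([19, 336, 0]) cylinder(h = 387, r = 19);
translate([304, 336, 0]) cylinder(h = 387, r = 19);
translate([0, -991, 0]) {
  translate([0, 0, 667]) cube([1482, 611, 30]);
  translate([28, 28, 0]) cube([44, 44, 667]);
  translate([1410, 28, 0]) cube([44, 44, 667]);
  translate([28, 539, 0]) cube([44, 44, 667]);
  translate([1410, 539, 0]) cube([44, 44, 667]);
}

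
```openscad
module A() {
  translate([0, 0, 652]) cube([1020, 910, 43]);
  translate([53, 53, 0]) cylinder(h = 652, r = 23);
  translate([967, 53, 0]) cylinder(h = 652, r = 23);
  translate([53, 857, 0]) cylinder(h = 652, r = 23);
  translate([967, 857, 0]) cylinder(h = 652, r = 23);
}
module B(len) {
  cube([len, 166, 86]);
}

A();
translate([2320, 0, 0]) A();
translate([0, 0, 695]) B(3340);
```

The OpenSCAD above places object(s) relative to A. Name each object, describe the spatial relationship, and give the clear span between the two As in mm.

A is a table. B is a beam. A beam spans the tops of two tables. The clear span between the two tables is 1300 mm.

Second table starts at x = 2320; first ends at x = 1020; clear span = 2320 − 1020 = 1300 mm.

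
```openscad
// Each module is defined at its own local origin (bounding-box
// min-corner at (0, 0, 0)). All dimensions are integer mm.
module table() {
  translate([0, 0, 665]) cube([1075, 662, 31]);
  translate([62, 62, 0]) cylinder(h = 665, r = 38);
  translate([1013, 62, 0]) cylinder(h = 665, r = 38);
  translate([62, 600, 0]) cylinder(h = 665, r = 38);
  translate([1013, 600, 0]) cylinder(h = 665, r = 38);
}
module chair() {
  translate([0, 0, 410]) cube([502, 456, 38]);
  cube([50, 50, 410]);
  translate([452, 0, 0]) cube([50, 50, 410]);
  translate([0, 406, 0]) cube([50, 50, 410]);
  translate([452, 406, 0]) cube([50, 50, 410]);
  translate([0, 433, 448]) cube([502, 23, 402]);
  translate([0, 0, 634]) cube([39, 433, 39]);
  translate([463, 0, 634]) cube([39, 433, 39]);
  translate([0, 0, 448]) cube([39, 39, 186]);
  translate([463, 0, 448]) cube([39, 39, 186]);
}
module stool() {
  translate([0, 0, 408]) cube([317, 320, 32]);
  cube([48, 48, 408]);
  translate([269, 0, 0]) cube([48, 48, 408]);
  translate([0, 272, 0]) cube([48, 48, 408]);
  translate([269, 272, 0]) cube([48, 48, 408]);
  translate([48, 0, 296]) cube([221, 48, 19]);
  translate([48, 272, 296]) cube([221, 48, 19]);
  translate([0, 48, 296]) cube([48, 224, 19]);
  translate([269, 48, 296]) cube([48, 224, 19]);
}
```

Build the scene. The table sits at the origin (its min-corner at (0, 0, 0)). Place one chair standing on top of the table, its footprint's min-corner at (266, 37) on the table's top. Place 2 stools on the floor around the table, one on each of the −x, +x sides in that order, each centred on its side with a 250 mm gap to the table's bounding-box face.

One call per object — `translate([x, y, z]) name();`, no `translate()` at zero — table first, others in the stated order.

table();
translate([266, 37, 696]) chair();
translate([-567, 171, 0]) stool();
translate([1325, 171, 0]) stool();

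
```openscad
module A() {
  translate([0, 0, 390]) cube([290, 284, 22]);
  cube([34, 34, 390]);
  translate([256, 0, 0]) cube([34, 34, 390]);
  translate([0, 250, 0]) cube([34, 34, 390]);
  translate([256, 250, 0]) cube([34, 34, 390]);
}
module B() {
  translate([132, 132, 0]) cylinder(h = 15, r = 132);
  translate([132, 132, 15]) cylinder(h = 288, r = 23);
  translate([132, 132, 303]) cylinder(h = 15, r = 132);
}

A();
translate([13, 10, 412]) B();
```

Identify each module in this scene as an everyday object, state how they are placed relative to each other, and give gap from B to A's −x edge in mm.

A is a stool. B is a spool. The spool is on top of the stool, centred. The gap from the spool to the stool's −x edge is 13 mm.

The spool's min-x is at 13; the stool's min-x is 0; gap = 13 mm.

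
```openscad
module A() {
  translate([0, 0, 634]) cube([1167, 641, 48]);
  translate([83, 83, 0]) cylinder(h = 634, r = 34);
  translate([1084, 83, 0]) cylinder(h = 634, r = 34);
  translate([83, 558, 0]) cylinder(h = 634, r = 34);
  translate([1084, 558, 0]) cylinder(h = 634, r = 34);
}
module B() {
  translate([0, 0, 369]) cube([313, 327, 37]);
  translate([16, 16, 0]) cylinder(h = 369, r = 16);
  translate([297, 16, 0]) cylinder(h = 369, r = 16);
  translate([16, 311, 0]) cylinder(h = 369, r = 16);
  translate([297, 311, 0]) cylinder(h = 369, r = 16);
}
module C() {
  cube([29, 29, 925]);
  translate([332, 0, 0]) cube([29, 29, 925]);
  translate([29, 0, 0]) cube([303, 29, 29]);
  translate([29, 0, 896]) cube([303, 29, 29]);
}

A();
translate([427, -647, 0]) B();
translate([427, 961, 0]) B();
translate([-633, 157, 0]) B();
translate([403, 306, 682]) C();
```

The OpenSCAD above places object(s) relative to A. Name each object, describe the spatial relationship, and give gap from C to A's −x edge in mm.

The picture frame's min-x is at 403; the table's min-x is 0; gap = 403 mm.

A is a table. B is a stool. C is a picture frame. Three stools sit around the table at the −y, +y, −x sides. The picture frame is on top of the table, centred. The gap from the picture frame to the table's −x edge is 403 mm.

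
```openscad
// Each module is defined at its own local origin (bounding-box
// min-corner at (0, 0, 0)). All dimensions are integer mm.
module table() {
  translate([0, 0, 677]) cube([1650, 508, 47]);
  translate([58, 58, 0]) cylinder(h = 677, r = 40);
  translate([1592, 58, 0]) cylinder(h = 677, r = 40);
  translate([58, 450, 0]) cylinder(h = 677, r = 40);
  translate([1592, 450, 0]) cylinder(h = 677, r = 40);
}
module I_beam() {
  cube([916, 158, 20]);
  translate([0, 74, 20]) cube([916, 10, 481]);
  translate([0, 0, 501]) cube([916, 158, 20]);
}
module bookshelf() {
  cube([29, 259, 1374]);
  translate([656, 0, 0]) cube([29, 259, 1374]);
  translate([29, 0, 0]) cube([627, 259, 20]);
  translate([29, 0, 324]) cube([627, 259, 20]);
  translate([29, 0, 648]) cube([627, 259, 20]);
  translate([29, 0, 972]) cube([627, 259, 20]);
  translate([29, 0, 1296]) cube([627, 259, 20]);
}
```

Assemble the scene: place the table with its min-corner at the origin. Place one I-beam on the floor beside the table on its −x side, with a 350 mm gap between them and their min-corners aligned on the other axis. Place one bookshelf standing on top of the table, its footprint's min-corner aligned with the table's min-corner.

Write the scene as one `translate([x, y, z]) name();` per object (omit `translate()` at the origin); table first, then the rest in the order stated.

table();
translate([-1266, 0, 0]) I_beam();
translate([0, 0, 724]) bookshelf();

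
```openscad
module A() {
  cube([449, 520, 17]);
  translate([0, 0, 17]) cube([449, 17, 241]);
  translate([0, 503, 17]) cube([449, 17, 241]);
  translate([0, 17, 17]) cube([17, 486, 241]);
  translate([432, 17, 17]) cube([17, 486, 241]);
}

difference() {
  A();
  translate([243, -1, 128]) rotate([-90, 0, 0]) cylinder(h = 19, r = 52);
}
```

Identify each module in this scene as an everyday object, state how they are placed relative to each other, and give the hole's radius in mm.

A is an open box. The open box has a circular hole through its front wall. The hole's radius is 52 mm.

The subtracted cylinder has r = 52 mm.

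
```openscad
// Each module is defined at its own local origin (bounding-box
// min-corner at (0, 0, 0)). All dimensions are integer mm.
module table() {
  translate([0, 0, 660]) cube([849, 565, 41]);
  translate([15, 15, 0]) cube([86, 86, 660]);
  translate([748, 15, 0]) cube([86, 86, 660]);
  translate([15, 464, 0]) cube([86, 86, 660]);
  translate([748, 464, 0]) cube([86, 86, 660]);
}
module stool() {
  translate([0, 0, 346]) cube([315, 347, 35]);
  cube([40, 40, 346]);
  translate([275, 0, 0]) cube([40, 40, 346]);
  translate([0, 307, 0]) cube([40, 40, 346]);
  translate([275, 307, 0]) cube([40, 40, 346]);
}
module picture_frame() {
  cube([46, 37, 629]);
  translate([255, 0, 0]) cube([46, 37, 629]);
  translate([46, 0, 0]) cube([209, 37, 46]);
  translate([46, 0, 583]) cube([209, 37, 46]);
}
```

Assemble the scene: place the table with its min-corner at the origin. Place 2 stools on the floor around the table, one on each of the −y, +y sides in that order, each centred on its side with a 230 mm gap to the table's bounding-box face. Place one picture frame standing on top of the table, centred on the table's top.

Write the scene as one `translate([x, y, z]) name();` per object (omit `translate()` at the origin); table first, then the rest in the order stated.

table();
translate([267, -577, 0]) stool();
translate([267, 795, 0]) stool();
translate([274, 264, 701]) picture_frame();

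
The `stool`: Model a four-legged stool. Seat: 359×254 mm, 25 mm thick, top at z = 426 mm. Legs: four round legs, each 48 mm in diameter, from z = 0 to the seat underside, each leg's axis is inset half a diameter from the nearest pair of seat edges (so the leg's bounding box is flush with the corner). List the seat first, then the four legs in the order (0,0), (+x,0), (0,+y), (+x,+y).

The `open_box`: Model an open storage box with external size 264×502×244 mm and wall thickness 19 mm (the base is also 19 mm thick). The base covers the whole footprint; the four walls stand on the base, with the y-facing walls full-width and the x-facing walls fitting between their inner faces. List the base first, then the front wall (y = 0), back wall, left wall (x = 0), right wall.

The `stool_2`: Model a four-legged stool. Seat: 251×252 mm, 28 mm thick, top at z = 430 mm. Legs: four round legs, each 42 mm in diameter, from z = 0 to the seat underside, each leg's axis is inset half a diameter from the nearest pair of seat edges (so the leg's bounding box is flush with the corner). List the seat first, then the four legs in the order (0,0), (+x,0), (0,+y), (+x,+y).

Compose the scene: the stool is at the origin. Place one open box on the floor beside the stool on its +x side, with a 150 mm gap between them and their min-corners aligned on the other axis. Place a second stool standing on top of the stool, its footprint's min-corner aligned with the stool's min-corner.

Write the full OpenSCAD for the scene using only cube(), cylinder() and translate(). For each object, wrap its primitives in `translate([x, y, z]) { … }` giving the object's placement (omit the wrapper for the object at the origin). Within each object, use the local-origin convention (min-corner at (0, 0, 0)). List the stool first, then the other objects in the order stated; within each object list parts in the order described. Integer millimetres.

translate([0, 0, 401]) cube([359, 254, 25]);
translate([24, 24, 0]) cylinder(h = 401, r = 24);
translate([335, 24, 0]) cylinder(h = 401, r = 24);
translate([24, 230, 0]) cylinder(h = 401, r = 24);
translate([335, 230, 0]) cylinder(h = 401, r = 24);
translate([509, 0, 0]) {
  cube([264, 502, 19]);
  translate([0, 0, 19]) cube([264, 19, 225]);
  translate([0, 483, 19]) cube([264, 19, 225]);
  translate([0, 19, 19]) cube([19, 464, 225]);
  translate([245, 19, 19]) cube([19, 464, 225]);
}
translate([0, 0, 426]) {
  translate([0, 0, 402]) cube([251, 252, 28]);
  translate([21, 21, 0]) cylinder(h = 402, r = 21);
  translate([230, 21, 0]) cylinder(h = 402, r = 21);
  translate([21, 231, 0]) cylinder(h = 402, r = 21);
  translate([230, 231, 0]) cylinder(h = 402, r = 21);
}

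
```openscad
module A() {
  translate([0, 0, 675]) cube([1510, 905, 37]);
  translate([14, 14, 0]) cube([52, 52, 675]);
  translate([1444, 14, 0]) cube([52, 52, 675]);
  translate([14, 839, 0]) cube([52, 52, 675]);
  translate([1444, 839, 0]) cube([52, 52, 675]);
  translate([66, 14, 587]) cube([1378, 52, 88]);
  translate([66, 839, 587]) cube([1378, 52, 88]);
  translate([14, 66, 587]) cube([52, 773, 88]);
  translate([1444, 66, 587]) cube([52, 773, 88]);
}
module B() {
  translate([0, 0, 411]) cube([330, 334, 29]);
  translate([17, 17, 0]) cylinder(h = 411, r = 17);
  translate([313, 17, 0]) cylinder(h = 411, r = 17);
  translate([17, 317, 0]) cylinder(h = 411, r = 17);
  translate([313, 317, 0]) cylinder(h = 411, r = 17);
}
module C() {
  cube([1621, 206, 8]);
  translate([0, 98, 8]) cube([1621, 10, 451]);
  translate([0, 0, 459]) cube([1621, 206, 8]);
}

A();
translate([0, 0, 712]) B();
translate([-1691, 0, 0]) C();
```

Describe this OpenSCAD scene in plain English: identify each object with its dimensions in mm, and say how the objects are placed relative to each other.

A is a table: top 1510 mm (x) × 905 mm (y), 37 mm thick, upper face at z = 712 mm, on four 52×52 mm square legs, each inset 14 mm from the nearest pair of top edges, running from z = 0 to the bottom of the top. Four apron rails, 52 mm thick and 88 mm tall, run between adjacent legs with their top edges flush with the underside of the top and their outer faces flush with the legs' outer faces.

B is a four-legged stool. The seat is 330×334 mm, 29 mm thick, top at z = 440 mm. It stands on four round legs, each 34 mm in diameter, from z = 0 to the seat underside, each leg's axis is inset half a diameter from the nearest pair of seat edges (so the leg's bounding box is flush with the corner).

C is an I-beam lying along x, 1621 mm long. Overall section height 467 mm. Two flanges 206 mm wide (y) and 8 mm thick, one on the floor and one at the top; a web 10 mm thick runs between them, centred on the flange width.

The stool is on top of the table. The I-beam is on the floor beside the table on its −x side.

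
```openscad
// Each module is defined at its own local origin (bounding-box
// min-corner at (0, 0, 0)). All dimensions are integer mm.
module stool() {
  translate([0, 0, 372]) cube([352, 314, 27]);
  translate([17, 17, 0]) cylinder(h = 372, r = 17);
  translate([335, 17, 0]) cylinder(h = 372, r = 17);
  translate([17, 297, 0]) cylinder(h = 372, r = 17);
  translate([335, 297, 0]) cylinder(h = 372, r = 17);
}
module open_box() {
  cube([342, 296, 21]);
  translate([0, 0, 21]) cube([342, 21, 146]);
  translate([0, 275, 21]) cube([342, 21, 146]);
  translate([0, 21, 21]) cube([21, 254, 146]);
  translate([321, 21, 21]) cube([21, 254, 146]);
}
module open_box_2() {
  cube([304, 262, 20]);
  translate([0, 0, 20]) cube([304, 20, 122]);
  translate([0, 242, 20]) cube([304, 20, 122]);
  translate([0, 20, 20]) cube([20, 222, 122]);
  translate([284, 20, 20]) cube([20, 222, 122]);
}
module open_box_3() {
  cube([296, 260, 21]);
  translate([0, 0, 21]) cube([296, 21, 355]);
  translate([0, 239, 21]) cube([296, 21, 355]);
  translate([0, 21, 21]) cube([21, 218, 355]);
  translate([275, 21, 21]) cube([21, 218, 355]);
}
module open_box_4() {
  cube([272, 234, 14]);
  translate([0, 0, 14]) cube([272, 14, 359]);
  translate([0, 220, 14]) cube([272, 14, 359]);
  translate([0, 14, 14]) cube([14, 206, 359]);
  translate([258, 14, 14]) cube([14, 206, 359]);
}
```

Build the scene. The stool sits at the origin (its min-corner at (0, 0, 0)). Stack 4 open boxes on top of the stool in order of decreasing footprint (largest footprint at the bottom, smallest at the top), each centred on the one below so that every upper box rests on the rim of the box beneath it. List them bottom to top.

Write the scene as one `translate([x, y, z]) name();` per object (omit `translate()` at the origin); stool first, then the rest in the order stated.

stool();
translate([5, 9, 399]) open_box();
translate([24, 26, 566]) open_box_2();
translate([28, 27, 708]) open_box_3();
translate([40, 40, 1084]) open_box_4();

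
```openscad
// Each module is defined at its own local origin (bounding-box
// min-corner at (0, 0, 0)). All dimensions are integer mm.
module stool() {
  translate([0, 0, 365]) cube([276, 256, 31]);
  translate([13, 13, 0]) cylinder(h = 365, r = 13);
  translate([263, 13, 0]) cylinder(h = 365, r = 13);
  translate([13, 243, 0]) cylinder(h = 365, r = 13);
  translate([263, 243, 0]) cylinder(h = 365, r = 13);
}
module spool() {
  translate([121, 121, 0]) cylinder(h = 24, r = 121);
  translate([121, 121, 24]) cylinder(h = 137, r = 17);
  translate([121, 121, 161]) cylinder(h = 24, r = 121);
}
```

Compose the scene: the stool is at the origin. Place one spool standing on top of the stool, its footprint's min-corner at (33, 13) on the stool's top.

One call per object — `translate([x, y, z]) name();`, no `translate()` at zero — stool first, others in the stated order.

stool();
translate([33, 13, 396]) spool();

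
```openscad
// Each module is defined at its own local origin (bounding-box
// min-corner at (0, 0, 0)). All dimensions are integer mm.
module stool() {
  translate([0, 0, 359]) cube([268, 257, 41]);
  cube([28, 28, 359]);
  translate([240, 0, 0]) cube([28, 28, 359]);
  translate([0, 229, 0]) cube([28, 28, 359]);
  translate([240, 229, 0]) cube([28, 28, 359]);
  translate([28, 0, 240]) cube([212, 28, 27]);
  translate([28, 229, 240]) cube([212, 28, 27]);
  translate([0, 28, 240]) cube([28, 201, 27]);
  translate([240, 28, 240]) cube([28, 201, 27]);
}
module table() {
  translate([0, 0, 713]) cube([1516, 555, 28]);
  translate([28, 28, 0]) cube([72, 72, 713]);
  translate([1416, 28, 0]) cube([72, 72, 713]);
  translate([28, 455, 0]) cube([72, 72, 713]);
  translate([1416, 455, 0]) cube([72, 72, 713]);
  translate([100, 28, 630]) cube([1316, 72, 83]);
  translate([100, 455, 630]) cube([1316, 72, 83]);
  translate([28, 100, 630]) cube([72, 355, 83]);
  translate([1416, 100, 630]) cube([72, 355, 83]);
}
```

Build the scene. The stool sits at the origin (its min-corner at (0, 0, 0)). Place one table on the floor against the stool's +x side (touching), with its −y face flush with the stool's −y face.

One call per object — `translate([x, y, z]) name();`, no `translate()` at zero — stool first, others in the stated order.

stool();
translate([268, 0, 0]) table();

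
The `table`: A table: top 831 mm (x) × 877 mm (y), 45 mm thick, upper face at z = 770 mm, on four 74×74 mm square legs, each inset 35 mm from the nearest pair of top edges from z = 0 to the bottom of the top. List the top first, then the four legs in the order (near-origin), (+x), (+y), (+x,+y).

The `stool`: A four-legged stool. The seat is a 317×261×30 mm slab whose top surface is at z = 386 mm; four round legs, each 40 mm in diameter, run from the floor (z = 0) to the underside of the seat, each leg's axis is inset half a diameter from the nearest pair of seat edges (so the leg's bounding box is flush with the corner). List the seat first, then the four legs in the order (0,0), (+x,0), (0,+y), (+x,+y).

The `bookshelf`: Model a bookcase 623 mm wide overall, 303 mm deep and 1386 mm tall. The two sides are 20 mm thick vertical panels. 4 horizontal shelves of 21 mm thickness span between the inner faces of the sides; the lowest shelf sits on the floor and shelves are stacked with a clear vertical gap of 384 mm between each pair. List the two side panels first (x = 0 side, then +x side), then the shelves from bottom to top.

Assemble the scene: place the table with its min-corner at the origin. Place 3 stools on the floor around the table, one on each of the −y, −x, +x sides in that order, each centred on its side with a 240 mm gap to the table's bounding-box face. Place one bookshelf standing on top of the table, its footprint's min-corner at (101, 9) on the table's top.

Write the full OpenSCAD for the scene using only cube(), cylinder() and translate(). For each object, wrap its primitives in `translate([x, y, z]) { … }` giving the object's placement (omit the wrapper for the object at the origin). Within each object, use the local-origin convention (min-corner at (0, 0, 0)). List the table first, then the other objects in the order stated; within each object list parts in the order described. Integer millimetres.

translate([0, 0, 725]) cube([831, 877, 45]);
translate([35, 35, 0]) cube([74, 74, 725]);
translate([722, 35, 0]) cube([74, 74, 725]);
translate([35, 768, 0]) cube([74, 74, 725]);
translate([722, 768, 0]) cube([74, 74, 725]);
translate([257, -501, 0]) {
  translate([0, 0, 356]) cube([317, 261, 30]);
  translate([20, 20, 0]) cylinder(h = 356, r = 20);
  translate([297, 20, 0]) cylinder(h = 356, r = 20);
  translate([20, 241, 0]) cylinder(h = 356, r = 20);
  translate([297, 241, 0]) cylinder(h = 356, r = 20);
}
translate([-557, 308, 0]) {
  translate([0, 0, 356]) cube([317, 261, 30]);
  translate([20, 20, 0]) cylinder(h = 356, r = 20);
  translate([297, 20, 0]) cylinder(h = 356, r = 20);
  translate([20, 241, 0]) cylinder(h = 356, r = 20);
  translate([297, 241, 0]) cylinder(h = 356, r = 20);
}
translate([1071, 308, 0]) {
  translate([0, 0, 356]) cube([317, 261, 30]);
  translate([20, 20, 0]) cylinder(h = 356, r = 20);
  translate([297, 20, 0]) cylinder(h = 356, r = 20);
  translate([20, 241, 0]) cylinder(h = 356, r = 20);
  translate([297, 241, 0]) cylinder(h = 356, r = 20);
}
translate([101, 9, 770]) {
  cube([20, 303, 1386]);
  translate([603, 0, 0]) cube([20, 303, 1386]);
  translate([20, 0, 0]) cube([583, 303, 21]);
  translate([20, 0, 405]) cube([583, 303, 21]);
  translate([20, 0, 810]) cube([583, 303, 21]);
  translate([20, 0, 1215]) cube([583, 303, 21]);
}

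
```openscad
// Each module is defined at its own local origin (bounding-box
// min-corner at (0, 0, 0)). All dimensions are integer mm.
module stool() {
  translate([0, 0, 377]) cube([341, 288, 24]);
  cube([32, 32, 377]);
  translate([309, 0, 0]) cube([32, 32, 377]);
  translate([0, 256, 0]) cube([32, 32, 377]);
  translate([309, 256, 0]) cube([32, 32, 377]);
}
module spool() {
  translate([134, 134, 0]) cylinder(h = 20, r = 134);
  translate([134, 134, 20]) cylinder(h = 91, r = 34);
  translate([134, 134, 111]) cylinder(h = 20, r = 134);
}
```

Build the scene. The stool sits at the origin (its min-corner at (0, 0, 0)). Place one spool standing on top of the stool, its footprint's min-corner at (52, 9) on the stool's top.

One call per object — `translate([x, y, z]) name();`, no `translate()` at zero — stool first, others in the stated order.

stool();
translate([52, 9, 401]) spool();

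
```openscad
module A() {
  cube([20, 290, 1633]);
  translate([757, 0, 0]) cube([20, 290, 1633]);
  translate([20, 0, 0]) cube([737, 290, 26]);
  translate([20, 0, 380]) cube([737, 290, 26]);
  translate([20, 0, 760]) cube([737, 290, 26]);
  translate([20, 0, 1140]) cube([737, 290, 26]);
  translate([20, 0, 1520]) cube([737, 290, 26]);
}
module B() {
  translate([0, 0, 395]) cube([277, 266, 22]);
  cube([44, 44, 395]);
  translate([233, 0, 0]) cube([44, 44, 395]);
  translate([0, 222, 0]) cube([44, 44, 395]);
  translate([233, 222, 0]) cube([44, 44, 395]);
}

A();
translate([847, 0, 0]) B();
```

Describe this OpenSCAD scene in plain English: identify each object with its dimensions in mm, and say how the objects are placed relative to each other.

A is a bookshelf 777 mm wide overall, 290 mm deep and 1633 mm tall. The two sides are 20 mm thick vertical panels. 5 horizontal shelves of 26 mm thickness span between the inner faces of the sides; the lowest shelf sits on the floor and shelves are stacked with a clear vertical gap of 354 mm between each pair.

B is a four-legged stool. The seat is 277×266 mm, 22 mm thick, top at z = 417 mm. It stands on four square legs, each 44×44 mm in cross-section, from z = 0 to the seat underside, each flush with a corner of the seat.

The stool is on the floor beside the bookshelf on its +x side.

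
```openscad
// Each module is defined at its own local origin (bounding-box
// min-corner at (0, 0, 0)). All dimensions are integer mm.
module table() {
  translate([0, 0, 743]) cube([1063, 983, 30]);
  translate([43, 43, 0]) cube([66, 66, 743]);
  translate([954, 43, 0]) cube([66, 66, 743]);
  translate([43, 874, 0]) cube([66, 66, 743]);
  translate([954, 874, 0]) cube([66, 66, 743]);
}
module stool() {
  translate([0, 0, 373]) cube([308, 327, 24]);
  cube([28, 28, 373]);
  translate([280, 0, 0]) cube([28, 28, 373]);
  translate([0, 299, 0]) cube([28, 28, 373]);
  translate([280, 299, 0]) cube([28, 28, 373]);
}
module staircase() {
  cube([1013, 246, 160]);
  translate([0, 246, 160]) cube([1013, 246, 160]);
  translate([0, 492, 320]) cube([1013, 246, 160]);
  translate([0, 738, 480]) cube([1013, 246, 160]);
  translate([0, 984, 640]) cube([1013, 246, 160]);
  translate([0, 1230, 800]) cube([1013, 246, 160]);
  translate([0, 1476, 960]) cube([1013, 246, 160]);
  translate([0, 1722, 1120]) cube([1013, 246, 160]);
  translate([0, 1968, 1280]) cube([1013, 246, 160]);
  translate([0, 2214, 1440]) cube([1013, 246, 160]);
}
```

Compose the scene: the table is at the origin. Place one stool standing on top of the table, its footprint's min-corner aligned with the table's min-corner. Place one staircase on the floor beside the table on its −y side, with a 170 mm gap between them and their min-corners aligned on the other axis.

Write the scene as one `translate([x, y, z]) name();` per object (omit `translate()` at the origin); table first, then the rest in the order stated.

table();
translate([0, 0, 773]) stool();
translate([0, -2630, 0]) staircase();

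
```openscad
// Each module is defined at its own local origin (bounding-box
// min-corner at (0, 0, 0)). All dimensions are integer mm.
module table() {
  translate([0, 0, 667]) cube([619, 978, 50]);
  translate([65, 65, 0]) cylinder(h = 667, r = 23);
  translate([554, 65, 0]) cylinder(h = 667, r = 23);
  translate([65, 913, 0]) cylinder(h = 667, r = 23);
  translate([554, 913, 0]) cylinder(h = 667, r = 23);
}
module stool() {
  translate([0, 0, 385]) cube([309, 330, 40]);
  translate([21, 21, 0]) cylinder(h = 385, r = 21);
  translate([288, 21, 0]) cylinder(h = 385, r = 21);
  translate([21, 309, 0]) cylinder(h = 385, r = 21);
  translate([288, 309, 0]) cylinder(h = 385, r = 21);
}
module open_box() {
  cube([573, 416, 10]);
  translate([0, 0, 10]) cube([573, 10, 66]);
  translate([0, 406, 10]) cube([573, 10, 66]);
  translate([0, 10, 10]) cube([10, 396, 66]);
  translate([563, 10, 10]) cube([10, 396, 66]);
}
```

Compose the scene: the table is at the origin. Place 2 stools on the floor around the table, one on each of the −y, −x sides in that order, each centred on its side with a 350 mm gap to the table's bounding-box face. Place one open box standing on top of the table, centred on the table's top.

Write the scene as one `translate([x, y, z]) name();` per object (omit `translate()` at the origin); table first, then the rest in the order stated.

table();
translate([155, -680, 0]) stool();
translate([-659, 324, 0]) stool();
translate([23, 281, 717]) open_box();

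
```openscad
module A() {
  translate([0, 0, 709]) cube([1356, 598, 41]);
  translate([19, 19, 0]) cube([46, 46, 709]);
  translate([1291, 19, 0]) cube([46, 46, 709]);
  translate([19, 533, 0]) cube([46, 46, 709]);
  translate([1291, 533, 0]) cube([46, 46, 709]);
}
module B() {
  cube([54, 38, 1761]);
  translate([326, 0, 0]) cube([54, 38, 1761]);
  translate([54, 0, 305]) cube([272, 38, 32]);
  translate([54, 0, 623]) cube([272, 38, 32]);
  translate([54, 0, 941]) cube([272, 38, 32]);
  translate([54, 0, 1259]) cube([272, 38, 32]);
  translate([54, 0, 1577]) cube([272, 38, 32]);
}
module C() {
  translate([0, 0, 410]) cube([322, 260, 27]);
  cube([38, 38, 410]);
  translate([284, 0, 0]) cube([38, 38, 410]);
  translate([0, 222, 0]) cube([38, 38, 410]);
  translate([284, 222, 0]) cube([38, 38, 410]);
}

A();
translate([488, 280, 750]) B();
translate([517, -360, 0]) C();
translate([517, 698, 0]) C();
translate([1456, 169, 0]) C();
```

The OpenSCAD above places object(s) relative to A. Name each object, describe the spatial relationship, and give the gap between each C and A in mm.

Each stool's nearest face is 100 mm from the table's bounding box.

A is a table. B is a ladder. C is a stool. The ladder is on top of the table, centred. Three stools sit around the table at the −y, +y, +x sides. The gap between each stool and the table is 100 mm.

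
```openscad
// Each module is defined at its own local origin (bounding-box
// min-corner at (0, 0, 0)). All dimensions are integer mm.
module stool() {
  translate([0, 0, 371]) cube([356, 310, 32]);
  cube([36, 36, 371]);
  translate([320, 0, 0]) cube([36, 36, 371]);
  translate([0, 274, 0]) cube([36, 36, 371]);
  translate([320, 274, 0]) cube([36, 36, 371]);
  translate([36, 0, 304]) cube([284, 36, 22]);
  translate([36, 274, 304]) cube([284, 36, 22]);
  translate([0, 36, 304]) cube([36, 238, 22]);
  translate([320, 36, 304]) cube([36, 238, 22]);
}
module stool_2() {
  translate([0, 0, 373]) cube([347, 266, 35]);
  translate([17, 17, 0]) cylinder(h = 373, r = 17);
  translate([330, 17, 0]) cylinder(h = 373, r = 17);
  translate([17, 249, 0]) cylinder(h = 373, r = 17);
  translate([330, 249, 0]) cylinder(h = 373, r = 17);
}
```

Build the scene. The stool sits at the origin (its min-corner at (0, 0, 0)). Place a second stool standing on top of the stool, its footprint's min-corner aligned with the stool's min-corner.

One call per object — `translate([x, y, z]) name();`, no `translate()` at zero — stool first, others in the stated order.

stool();
translate([0, 0, 403]) stool_2();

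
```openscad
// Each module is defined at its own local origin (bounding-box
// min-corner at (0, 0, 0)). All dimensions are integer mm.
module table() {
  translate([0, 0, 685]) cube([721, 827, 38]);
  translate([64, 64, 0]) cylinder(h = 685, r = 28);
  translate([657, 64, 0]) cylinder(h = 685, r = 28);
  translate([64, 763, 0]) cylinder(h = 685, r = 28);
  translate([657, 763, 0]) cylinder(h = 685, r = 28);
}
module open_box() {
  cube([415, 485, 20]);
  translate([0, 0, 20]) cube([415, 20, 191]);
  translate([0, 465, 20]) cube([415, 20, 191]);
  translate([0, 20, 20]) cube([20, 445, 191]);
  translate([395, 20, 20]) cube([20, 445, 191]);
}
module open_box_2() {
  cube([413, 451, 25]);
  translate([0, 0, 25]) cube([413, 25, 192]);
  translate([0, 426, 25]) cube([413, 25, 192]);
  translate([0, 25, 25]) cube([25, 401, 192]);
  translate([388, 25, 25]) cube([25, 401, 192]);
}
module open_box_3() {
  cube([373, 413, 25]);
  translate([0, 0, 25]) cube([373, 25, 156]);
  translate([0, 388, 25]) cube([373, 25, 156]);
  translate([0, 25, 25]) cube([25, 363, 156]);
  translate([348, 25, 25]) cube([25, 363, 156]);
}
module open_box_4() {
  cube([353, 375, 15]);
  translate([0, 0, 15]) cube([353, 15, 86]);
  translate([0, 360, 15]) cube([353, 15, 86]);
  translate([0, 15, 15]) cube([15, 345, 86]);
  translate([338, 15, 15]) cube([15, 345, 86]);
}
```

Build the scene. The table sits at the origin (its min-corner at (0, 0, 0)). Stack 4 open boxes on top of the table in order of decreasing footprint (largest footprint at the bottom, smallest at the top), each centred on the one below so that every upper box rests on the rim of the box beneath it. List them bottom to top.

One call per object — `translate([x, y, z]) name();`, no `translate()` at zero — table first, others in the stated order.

table();
translate([153, 171, 723]) open_box();
translate([154, 188, 934]) open_box_2();
translate([174, 207, 1151]) open_box_3();
translate([184, 226, 1332]) open_box_4();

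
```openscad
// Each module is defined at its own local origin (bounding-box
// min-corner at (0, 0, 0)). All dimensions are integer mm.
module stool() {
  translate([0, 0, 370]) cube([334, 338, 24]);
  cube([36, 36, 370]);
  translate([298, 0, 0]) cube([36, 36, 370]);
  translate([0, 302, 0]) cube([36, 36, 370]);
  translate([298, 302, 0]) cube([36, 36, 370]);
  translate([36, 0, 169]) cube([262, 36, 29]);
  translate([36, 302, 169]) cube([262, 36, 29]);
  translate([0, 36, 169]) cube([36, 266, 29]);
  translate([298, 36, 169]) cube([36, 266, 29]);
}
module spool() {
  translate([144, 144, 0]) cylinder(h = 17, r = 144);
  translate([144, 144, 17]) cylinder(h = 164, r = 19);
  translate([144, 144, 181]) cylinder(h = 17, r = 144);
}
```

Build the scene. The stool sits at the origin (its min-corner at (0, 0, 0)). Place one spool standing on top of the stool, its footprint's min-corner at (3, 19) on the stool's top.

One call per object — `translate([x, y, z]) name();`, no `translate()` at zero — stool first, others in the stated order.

stool();
translate([3, 19, 394]) spool();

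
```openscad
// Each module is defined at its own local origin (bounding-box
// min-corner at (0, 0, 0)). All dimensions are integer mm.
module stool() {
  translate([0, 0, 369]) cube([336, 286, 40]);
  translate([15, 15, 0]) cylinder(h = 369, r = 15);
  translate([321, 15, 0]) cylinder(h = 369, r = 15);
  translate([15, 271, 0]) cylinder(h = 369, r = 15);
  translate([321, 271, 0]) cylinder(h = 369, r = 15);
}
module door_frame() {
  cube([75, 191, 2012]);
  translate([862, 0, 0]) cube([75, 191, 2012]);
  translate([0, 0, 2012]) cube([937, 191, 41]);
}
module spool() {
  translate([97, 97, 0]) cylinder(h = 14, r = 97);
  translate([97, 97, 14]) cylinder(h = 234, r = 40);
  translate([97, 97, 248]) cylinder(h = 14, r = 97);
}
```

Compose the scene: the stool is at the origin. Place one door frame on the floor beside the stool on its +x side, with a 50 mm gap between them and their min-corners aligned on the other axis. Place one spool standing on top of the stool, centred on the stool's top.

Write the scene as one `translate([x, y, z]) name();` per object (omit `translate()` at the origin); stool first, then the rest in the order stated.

stool();
translate([386, 0, 0]) door_frame();
translate([71, 46, 409]) spool();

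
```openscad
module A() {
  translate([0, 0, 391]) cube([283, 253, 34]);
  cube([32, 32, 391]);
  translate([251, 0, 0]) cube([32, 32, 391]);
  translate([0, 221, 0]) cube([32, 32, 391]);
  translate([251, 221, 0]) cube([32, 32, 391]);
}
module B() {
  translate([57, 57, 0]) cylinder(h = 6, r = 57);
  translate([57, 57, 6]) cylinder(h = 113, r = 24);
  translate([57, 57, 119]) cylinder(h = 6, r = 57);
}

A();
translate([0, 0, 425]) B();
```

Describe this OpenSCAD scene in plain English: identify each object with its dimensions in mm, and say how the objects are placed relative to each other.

A is a four-legged stool. The seat is a 283×253×34 mm slab whose top surface is at z = 425 mm; four square legs, each 32×32 mm in cross-section, run from the floor (z = 0) to the underside of the seat, each flush with a corner of the seat.

B is a spool: two coaxial disc flanges of radius 57 mm and thickness 6 mm, joined by a core cylinder of radius 24 mm and height 113 mm. The lower flange rests on z = 0 and the three cylinders share a vertical axis.

The spool is on top of the stool.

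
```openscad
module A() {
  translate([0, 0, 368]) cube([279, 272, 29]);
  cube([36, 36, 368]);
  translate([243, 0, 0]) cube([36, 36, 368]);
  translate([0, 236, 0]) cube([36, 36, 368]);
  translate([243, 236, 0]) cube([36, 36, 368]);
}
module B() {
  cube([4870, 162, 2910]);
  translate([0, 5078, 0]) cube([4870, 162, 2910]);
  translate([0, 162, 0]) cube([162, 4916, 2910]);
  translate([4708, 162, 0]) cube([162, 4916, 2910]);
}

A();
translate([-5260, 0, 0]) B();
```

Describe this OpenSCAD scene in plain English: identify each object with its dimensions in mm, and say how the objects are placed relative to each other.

A is a four-legged stool. The seat is a 279×272×29 mm slab whose top surface is at z = 397 mm; four square legs, each 36×36 mm in cross-section, run from the floor (z = 0) to the underside of the seat, each flush with a corner of the seat.

B is the wall frame of a small rectangular building: four walls, each 2910 mm tall and 162 mm thick, enclosing a footprint 4870 mm (x) by 5240 mm (y) outside-to-outside, with no floor or roof. The front and back walls (the −y and +y sides) span the full width; the two side walls fit between them.

The house frame is on the floor beside the stool on its −x side.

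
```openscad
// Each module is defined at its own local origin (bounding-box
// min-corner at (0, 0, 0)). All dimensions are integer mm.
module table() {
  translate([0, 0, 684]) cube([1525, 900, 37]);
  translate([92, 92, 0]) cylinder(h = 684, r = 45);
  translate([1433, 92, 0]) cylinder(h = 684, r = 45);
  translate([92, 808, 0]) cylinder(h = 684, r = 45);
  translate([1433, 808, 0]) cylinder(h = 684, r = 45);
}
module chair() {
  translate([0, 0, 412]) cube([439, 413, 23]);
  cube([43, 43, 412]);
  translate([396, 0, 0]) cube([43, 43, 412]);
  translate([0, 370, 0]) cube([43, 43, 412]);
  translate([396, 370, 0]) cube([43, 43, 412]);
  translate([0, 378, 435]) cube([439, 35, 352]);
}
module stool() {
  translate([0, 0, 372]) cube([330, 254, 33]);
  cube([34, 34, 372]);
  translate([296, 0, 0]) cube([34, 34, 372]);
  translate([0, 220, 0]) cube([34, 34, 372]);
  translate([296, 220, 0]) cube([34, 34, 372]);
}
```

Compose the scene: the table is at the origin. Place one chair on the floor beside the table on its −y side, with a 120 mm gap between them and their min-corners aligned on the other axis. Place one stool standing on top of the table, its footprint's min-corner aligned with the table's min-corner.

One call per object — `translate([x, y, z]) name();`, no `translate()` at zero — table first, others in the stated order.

table();
translate([0, -533, 0]) chair();
translate([0, 0, 721]) stool();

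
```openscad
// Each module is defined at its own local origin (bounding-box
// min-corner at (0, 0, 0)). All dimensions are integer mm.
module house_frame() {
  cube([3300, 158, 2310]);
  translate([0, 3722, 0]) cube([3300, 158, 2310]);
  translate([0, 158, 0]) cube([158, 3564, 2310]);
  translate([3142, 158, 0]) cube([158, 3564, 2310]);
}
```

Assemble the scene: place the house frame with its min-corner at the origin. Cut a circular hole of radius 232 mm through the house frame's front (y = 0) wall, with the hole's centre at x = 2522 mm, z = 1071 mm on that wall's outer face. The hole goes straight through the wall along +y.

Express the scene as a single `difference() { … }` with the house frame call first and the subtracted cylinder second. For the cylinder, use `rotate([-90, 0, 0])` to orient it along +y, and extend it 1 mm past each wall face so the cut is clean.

difference() {
  house_frame();
  translate([2522, -1, 1071]) rotate([-90, 0, 0]) cylinder(h = 160, r = 232);
}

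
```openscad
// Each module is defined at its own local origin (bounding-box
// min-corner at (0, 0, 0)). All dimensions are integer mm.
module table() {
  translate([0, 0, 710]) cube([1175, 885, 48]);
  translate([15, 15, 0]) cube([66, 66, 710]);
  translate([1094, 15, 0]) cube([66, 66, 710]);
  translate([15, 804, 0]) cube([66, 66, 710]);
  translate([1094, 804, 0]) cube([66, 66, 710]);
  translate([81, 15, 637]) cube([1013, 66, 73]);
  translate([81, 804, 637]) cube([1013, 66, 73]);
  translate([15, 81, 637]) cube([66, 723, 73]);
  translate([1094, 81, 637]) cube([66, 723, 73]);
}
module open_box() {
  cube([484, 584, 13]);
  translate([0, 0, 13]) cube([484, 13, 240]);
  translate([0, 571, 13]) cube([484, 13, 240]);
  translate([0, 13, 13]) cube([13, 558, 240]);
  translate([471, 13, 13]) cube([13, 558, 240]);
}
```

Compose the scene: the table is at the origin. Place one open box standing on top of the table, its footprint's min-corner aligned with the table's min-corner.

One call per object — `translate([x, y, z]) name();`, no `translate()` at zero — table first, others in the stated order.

table();
translate([0, 0, 758]) open_box();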